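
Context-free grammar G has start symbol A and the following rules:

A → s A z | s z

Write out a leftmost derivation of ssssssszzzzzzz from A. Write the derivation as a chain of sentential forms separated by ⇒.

A ⇒ sAz ⇒ ssAzz ⇒ sssAzzz ⇒ ssssAzzzz ⇒ sssssAzzzzz ⇒ ssssssAzzzzzz ⇒ ssssssszzzzzzz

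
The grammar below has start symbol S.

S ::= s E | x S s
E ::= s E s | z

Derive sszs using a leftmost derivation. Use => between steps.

S => sE => ssEs => sszs

S => sE   [S ::= s E]
sE => ssEs   [E ::= s E s]
ssEs => sszs   [E ::= z]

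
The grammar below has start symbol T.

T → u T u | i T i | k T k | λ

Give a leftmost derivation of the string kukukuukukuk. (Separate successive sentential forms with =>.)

T => kTk => kuTuk => kukTkuk => kukuTukuk => kukukTkukuk => kukukuTukukuk => kukukuukukuk

T => kTk   [T → k T k]
kTk => kuTuk   [T → u T u]
kuTuk => kukTkuk   [T → k T k]
kukTkuk => kukuTukuk   [T → u T u]
kukuTukuk => kukukTkukuk   [T → k T k]
kukukTkukuk => kukukuTukukuk   [T → u T u]
kukukuTukukuk => kukukuukukuk   [T → λ]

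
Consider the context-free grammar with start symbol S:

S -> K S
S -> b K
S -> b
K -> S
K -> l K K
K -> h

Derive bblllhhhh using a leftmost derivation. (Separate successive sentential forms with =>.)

S => bK => bS => bbK => bblKK => bbllKKK => bblllKKKK => bblllhKKK => bblllhhKK => bblllhhhK => bblllhhhh

S => bK   [S -> b K]
bK => bS   [K -> S]
bS => bbK   [S -> b K]
bbK => bblKK   [K -> l K K]
bblKK => bbllKKK   [K -> l K K]
bbllKKK => bblllKKKK   [K -> l K K]
bblllKKKK => bblllhKKK   [K -> h]
bblllhKKK => bblllhhKK   [K -> h]
bblllhhKK => bblllhhhK   [K -> h]
bblllhhhK => bblllhhhh   [K -> h]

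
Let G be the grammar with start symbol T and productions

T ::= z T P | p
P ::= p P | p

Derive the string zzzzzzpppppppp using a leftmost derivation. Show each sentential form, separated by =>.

T => zTP => zzTPP => zzzTPPP => zzzzTPPPP => zzzzzTPPPPP => zzzzzzTPPPPPP => zzzzzzpPPPPPP => zzzzzzppPPPPP => zzzzzzpppPPPPP => zzzzzzppppPPPP => zzzzzzpppppPPP => zzzzzzppppppPP => zzzzzzpppppppP => zzzzzzpppppppp

T => zTP   [T ::= z T P]
zTP => zzTPP   [T ::= z T P]
zzTPP => zzzTPPP   [T ::= z T P]
zzzTPPP => zzzzTPPPP   [T ::= z T P]
zzzzTPPPP => zzzzzTPPPPP   [T ::= z T P]
zzzzzTPPPPP => zzzzzzTPPPPPP   [T ::= z T P]
zzzzzzTPPPPPP => zzzzzzpPPPPPP   [T ::= p]
zzzzzzpPPPPPP => zzzzzzppPPPPP   [P ::= p]
zzzzzzppPPPPP => zzzzzzpppPPPPP   [P ::= p P]
zzzzzzpppPPPPP => zzzzzzppppPPPP   [P ::= p]
zzzzzzppppPPPP => zzzzzzpppppPPP   [P ::= p]
zzzzzzpppppPPP => zzzzzzppppppPP   [P ::= p]
zzzzzzppppppPP => zzzzzzpppppppP   [P ::= p]
zzzzzzpppppppP => zzzzzzpppppppp   [P ::= p]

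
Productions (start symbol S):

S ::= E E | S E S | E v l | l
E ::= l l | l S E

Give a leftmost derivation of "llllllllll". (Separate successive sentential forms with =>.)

S => SES => SESES => EEESES => llEESES => llllESES => llllllSES => lllllllES => lllllllllS => llllllllll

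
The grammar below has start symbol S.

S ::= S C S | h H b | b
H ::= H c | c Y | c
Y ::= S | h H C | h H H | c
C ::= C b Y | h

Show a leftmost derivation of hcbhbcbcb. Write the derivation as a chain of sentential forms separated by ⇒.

S ⇒ SCS ⇒ hHbCS ⇒ hcbCS ⇒ hcbCbYS ⇒ hcbCbYbYS ⇒ hcbhbYbYS ⇒ hcbhbcbYS ⇒ hcbhbcbcS ⇒ hcbhbcbcb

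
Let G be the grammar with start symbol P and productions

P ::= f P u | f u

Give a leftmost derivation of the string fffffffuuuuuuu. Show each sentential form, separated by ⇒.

P ⇒ fPu ⇒ ffPuu ⇒ fffPuuu ⇒ ffffPuuuu ⇒ fffffPuuuuu ⇒ ffffffPuuuuuu ⇒ fffffffuuuuuuu

P ⇒ fPu   [P ::= f P u]
fPu ⇒ ffPuu   [P ::= f P u]
ffPuu ⇒ fffPuuu   [P ::= f P u]
fffPuuu ⇒ ffffPuuuu   [P ::= f P u]
ffffPuuuu ⇒ fffffPuuuuu   [P ::= f P u]
fffffPuuuuu ⇒ ffffffPuuuuuu   [P ::= f P u]
ffffffPuuuuuu ⇒ fffffffuuuuuuu   [P ::= f u]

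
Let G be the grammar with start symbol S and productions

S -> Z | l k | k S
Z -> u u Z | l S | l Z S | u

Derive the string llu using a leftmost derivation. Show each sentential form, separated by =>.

S => Z   [S -> Z]
Z => lS   [Z -> l S]
lS => lZ   [S -> Z]
lZ => llS   [Z -> l S]
llS => llZ   [S -> Z]
llZ => llu   [Z -> u]

S => Z => lS => lZ => llS => llZ => llu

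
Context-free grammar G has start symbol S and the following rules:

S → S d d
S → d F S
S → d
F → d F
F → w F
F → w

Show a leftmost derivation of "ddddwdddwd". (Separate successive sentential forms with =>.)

S => dFS   [S → d F S]
dFS => ddFS   [F → d F]
ddFS => dddFS   [F → d F]
dddFS => ddddFS   [F → d F]
ddddFS => ddddwFS   [F → w F]
ddddwFS => ddddwdFS   [F → d F]
ddddwdFS => ddddwddFS   [F → d F]
ddddwddFS => ddddwdddFS   [F → d F]
ddddwdddFS => ddddwdddwS   [F → w]
ddddwdddwS => ddddwdddwd   [S → d]

S=>dFS=>ddFS=>dddFS=>ddddFS=>ddddwFS=>ddddwdFS=>ddddwddFS=>ddddwdddFS=>ddddwdddwS=>ddddwdddwd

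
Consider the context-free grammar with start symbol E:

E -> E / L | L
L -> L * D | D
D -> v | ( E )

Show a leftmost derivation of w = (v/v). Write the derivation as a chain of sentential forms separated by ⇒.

E ⇒ L   [E -> L]
L ⇒ D   [L -> D]
D ⇒ (E)   [D -> ( E )]
(E) ⇒ (E/L)   [E -> E / L]
(E/L) ⇒ (L/L)   [E -> L]
(L/L) ⇒ (D/L)   [L -> D]
(D/L) ⇒ (v/L)   [D -> v]
(v/L) ⇒ (v/D)   [L -> D]
(v/D) ⇒ (v/v)   [D -> v]

E ⇒ L ⇒ D ⇒ (E) ⇒ (E/L) ⇒ (L/L) ⇒ (D/L) ⇒ (v/L) ⇒ (v/D) ⇒ (v/v)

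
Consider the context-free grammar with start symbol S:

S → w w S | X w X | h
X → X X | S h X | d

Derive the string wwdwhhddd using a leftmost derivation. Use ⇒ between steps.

S⇒wwS⇒wwXwX⇒wwdwX⇒wwdwXX⇒wwdwXXX⇒wwdwShXXX⇒wwdwhhXXX⇒wwdwhhdXX⇒wwdwhhddX⇒wwdwhhddd

S ⇒ wwS   [S → w w S]
wwS ⇒ wwXwX   [S → X w X]
wwXwX ⇒ wwdwX   [X → d]
wwdwX ⇒ wwdwXX   [X → X X]
wwdwXX ⇒ wwdwXXX   [X → X X]
wwdwXXX ⇒ wwdwShXXX   [X → S h X]
wwdwShXXX ⇒ wwdwhhXXX   [S → h]
wwdwhhXXX ⇒ wwdwhhdXX   [X → d]
wwdwhhdXX ⇒ wwdwhhddX   [X → d]
wwdwhhddX ⇒ wwdwhhddd   [X → d]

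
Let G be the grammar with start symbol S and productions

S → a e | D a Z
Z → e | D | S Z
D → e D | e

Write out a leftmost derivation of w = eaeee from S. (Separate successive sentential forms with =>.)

S => DaZ => eaZ => eaD => eaeD => eaeeD => eaeee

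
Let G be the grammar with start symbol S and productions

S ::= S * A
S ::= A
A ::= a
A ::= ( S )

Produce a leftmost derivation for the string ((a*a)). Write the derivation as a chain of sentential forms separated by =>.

S => A => (S) => (A) => ((S)) => ((S*A)) => ((A*A)) => ((a*A)) => ((a*a))

S => A   [S ::= A]
A => (S)   [A ::= ( S )]
(S) => (A)   [S ::= A]
(A) => ((S))   [A ::= ( S )]
((S)) => ((S*A))   [S ::= S * A]
((S*A)) => ((A*A))   [S ::= A]
((A*A)) => ((a*A))   [A ::= a]
((a*A)) => ((a*a))   [A ::= a]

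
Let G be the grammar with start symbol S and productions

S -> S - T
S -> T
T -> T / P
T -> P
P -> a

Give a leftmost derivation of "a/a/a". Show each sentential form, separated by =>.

S => T => T/P => T/P/P => P/P/P => a/P/P => a/a/P => a/a/a

S => T   [S -> T]
T => T/P   [T -> T / P]
T/P => T/P/P   [T -> T / P]
T/P/P => P/P/P   [T -> P]
P/P/P => a/P/P   [P -> a]
a/P/P => a/a/P   [P -> a]
a/a/P => a/a/a   [P -> a]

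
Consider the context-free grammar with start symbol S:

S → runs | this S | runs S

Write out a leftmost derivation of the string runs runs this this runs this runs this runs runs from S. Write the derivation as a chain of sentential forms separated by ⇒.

S ⇒ runs S ⇒ runs runs S ⇒ runs runs this S ⇒ runs runs this this S ⇒ runs runs this this runs S ⇒ runs runs this this runs this S ⇒ runs runs this this runs this runs S ⇒ runs runs this this runs this runs this S ⇒ runs runs this this runs this runs this runs S ⇒ runs runs this this runs this runs this runs runs

S ⇒ runs S   [S → runs S]
runs S ⇒ runs runs S   [S → runs S]
runs runs S ⇒ runs runs this S   [S → this S]
runs runs this S ⇒ runs runs this this S   [S → this S]
runs runs this this S ⇒ runs runs this this runs S   [S → runs S]
runs runs this this runs S ⇒ runs runs this this runs this S   [S → this S]
runs runs this this runs this S ⇒ runs runs this this runs this runs S   [S → runs S]
runs runs this this runs this runs S ⇒ runs runs this this runs this runs this S   [S → this S]
runs runs this this runs this runs this S ⇒ runs runs this this runs this runs this runs S   [S → runs S]
runs runs this this runs this runs this runs S ⇒ runs runs this this runs this runs this runs runs   [S → runs]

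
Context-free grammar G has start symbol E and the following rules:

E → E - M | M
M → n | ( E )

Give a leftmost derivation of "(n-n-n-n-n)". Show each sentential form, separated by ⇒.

E ⇒ M ⇒ (E) ⇒ (E-M) ⇒ (E-M-M) ⇒ (E-M-M-M) ⇒ (E-M-M-M-M) ⇒ (M-M-M-M-M) ⇒ (n-M-M-M-M) ⇒ (n-n-M-M-M) ⇒ (n-n-n-M-M) ⇒ (n-n-n-n-M) ⇒ (n-n-n-n-n)

E ⇒ M   [E → M]
M ⇒ (E)   [M → ( E )]
(E) ⇒ (E-M)   [E → E - M]
(E-M) ⇒ (E-M-M)   [E → E - M]
(E-M-M) ⇒ (E-M-M-M)   [E → E - M]
(E-M-M-M) ⇒ (E-M-M-M-M)   [E → E - M]
(E-M-M-M-M) ⇒ (M-M-M-M-M)   [E → M]
(M-M-M-M-M) ⇒ (n-M-M-M-M)   [M → n]
(n-M-M-M-M) ⇒ (n-n-M-M-M)   [M → n]
(n-n-M-M-M) ⇒ (n-n-n-M-M)   [M → n]
(n-n-n-M-M) ⇒ (n-n-n-n-M)   [M → n]
(n-n-n-n-M) ⇒ (n-n-n-n-n)   [M → n]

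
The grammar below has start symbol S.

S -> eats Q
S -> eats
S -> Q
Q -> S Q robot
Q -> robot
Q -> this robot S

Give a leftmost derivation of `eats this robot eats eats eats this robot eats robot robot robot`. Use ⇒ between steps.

S ⇒ eats Q   [S -> eats Q]
eats Q ⇒ eats this robot S   [Q -> this robot S]
eats this robot S ⇒ eats this robot eats Q   [S -> eats Q]
eats this robot eats Q ⇒ eats this robot eats S Q robot   [Q -> S Q robot]
eats this robot eats S Q robot ⇒ eats this robot eats eats Q Q robot   [S -> eats Q]
eats this robot eats eats Q Q robot ⇒ eats this robot eats eats S Q robot Q robot   [Q -> S Q robot]
eats this robot eats eats S Q robot Q robot ⇒ eats this robot eats eats eats Q robot Q robot   [S -> eats]
eats this robot eats eats eats Q robot Q robot ⇒ eats this robot eats eats eats this robot S robot Q robot   [Q -> this robot S]
eats this robot eats eats eats this robot S robot Q robot ⇒ eats this robot eats eats eats this robot eats robot Q robot   [S -> eats]
eats this robot eats eats eats this robot eats robot Q robot ⇒ eats this robot eats eats eats this robot eats robot robot robot   [Q -> robot]

S ⇒ eats Q ⇒ eats this robot S ⇒ eats this robot eats Q ⇒ eats this robot eats S Q robot ⇒ eats this robot eats eats Q Q robot ⇒ eats this robot eats eats S Q robot Q robot ⇒ eats this robot eats eats eats Q robot Q robot ⇒ eats this robot eats eats eats this robot S robot Q robot ⇒ eats this robot eats eats eats this robot eats robot Q robot ⇒ eats this robot eats eats eats this robot eats robot robot robot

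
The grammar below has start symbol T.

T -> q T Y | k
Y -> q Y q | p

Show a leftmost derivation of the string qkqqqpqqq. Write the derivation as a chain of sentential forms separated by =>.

T => qTY   [T -> q T Y]
qTY => qkY   [T -> k]
qkY => qkqYq   [Y -> q Y q]
qkqYq => qkqqYqq   [Y -> q Y q]
qkqqYqq => qkqqqYqqq   [Y -> q Y q]
qkqqqYqqq => qkqqqpqqq   [Y -> p]

T=>qTY=>qkY=>qkqYq=>qkqqYqq=>qkqqqYqqq=>qkqqqpqqq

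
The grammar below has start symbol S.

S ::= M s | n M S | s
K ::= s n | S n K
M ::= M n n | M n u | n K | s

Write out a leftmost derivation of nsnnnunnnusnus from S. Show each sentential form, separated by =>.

S => nMS   [S ::= n M S]
nMS => nMnuS   [M ::= M n u]
nMnuS => nMnnnuS   [M ::= M n n]
nMnnnuS => nMnunnnuS   [M ::= M n u]
nMnunnnuS => nMnnnunnnuS   [M ::= M n n]
nMnnnunnnuS => nsnnnunnnuS   [M ::= s]
nsnnnunnnuS => nsnnnunnnuMs   [S ::= M s]
nsnnnunnnuMs => nsnnnunnnuMnus   [M ::= M n u]
nsnnnunnnuMnus => nsnnnunnnusnus   [M ::= s]

S => nMS => nMnuS => nMnnnuS => nMnunnnuS => nMnnnunnnuS => nsnnnunnnuS => nsnnnunnnuMs => nsnnnunnnuMnus => nsnnnunnnusnus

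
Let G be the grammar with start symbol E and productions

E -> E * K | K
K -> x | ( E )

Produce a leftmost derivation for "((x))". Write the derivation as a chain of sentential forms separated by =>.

E => K   [E -> K]
K => (E)   [K -> ( E )]
(E) => (K)   [E -> K]
(K) => ((E))   [K -> ( E )]
((E)) => ((K))   [E -> K]
((K)) => ((x))   [K -> x]

E => K => (E) => (K) => ((E)) => ((K)) => ((x))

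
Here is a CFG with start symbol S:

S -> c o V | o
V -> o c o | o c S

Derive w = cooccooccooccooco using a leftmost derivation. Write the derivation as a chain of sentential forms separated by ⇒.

S ⇒ coV   [S -> c o V]
coV ⇒ coocS   [V -> o c S]
coocS ⇒ cooccoV   [S -> c o V]
cooccoV ⇒ cooccoocS   [V -> o c S]
cooccoocS ⇒ cooccooccoV   [S -> c o V]
cooccooccoV ⇒ cooccooccoocS   [V -> o c S]
cooccooccoocS ⇒ cooccooccooccoV   [S -> c o V]
cooccooccooccoV ⇒ cooccooccooccoocS   [V -> o c S]
cooccooccooccoocS ⇒ cooccooccooccooco   [S -> o]

S⇒coV⇒coocS⇒cooccoV⇒cooccoocS⇒cooccooccoV⇒cooccooccoocS⇒cooccooccooccoV⇒cooccooccooccoocS⇒cooccooccooccooco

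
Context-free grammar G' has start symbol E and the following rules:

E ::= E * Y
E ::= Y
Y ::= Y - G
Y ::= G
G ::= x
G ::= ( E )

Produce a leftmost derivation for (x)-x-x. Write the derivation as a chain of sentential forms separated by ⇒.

E ⇒ Y ⇒ Y-G ⇒ Y-G-G ⇒ G-G-G ⇒ (E)-G-G ⇒ (Y)-G-G ⇒ (G)-G-G ⇒ (x)-G-G ⇒ (x)-x-G ⇒ (x)-x-x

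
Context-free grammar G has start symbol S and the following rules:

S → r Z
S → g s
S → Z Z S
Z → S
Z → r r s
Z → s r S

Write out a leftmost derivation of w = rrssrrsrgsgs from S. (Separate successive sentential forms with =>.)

S => ZZS   [S → Z Z S]
ZZS => rrsZS   [Z → r r s]
rrsZS => rrssrSS   [Z → s r S]
rrssrSS => rrssrrZS   [S → r Z]
rrssrrZS => rrssrrsrSS   [Z → s r S]
rrssrrsrSS => rrssrrsrgsS   [S → g s]
rrssrrsrgsS => rrssrrsrgsgs   [S → g s]

S => ZZS => rrsZS => rrssrSS => rrssrrZS => rrssrrsrSS => rrssrrsrgsS => rrssrrsrgsgs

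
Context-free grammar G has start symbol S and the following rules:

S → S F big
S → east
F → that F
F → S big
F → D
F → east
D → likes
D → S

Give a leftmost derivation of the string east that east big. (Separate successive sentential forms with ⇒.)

S ⇒ S F big ⇒ east F big ⇒ east that F big ⇒ east that D big ⇒ east that S big ⇒ east that east big

S ⇒ S F big   [S → S F big]
S F big ⇒ east F big   [S → east]
east F big ⇒ east that F big   [F → that F]
east that F big ⇒ east that D big   [F → D]
east that D big ⇒ east that S big   [D → S]
east that S big ⇒ east that east big   [S → east]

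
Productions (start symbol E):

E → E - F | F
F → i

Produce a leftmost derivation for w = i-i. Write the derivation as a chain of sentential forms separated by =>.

E => E-F => F-F => i-F => i-i

E => E-F   [E → E - F]
E-F => F-F   [E → F]
F-F => i-F   [F → i]
i-F => i-i   [F → i]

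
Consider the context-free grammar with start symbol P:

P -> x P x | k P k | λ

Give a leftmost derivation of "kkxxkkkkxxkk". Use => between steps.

P=>kPk=>kkPkk=>kkxPxkk=>kkxxPxxkk=>kkxxkPkxxkk=>kkxxkkPkkxxkk=>kkxxkkkkxxkk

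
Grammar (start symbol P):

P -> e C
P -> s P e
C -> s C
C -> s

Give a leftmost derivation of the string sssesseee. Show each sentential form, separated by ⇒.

P ⇒ sPe ⇒ ssPee ⇒ sssPeee ⇒ ssseCeee ⇒ sssesCeee ⇒ sssesseee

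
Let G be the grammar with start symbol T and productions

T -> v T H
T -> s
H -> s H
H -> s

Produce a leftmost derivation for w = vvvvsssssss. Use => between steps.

T=>vTH=>vvTHH=>vvvTHHH=>vvvvTHHHH=>vvvvsHHHH=>vvvvssHHH=>vvvvsssHHH=>vvvvssssHH=>vvvvsssssHH=>vvvvssssssH=>vvvvsssssss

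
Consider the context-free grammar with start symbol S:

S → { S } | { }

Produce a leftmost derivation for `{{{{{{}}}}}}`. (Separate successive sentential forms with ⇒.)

S ⇒ {S}   [S → { S }]
{S} ⇒ {{S}}   [S → { S }]
{{S}} ⇒ {{{S}}}   [S → { S }]
{{{S}}} ⇒ {{{{S}}}}   [S → { S }]
{{{{S}}}} ⇒ {{{{{S}}}}}   [S → { S }]
{{{{{S}}}}} ⇒ {{{{{{}}}}}}   [S → { }]

S ⇒ {S} ⇒ {{S}} ⇒ {{{S}}} ⇒ {{{{S}}}} ⇒ {{{{{S}}}}} ⇒ {{{{{{}}}}}}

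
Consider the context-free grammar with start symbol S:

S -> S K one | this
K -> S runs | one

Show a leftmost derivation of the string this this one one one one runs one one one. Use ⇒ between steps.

S ⇒ S K one ⇒ S K one K one ⇒ this K one K one ⇒ this S runs one K one ⇒ this S K one runs one K one ⇒ this S K one K one runs one K one ⇒ this this K one K one runs one K one ⇒ this this one one K one runs one K one ⇒ this this one one one one runs one K one ⇒ this this one one one one runs one one one

S ⇒ S K one   [S -> S K one]
S K one ⇒ S K one K one   [S -> S K one]
S K one K one ⇒ this K one K one   [S -> this]
this K one K one ⇒ this S runs one K one   [K -> S runs]
this S runs one K one ⇒ this S K one runs one K one   [S -> S K one]
this S K one runs one K one ⇒ this S K one K one runs one K one   [S -> S K one]
this S K one K one runs one K one ⇒ this this K one K one runs one K one   [S -> this]
this this K one K one runs one K one ⇒ this this one one K one runs one K one   [K -> one]
this this one one K one runs one K one ⇒ this this one one one one runs one K one   [K -> one]
this this one one one one runs one K one ⇒ this this one one one one runs one one one   [K -> one]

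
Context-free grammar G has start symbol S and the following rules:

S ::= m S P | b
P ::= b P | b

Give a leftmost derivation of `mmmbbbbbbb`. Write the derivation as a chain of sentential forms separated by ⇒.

S ⇒ mSP ⇒ mmSPP ⇒ mmmSPPP ⇒ mmmbPPP ⇒ mmmbbPP ⇒ mmmbbbPP ⇒ mmmbbbbPP ⇒ mmmbbbbbPP ⇒ mmmbbbbbbP ⇒ mmmbbbbbbb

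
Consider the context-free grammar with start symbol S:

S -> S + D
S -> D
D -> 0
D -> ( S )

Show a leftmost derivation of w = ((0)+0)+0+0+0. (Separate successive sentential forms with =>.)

S=>S+D=>S+D+D=>S+D+D+D=>D+D+D+D=>(S)+D+D+D=>(S+D)+D+D+D=>(D+D)+D+D+D=>((S)+D)+D+D+D=>((D)+D)+D+D+D=>((0)+D)+D+D+D=>((0)+0)+D+D+D=>((0)+0)+0+D+D=>((0)+0)+0+0+D=>((0)+0)+0+0+0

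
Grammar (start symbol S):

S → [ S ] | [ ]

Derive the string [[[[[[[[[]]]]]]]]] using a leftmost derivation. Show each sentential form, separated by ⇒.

S ⇒ [S] ⇒ [[S]] ⇒ [[[S]]] ⇒ [[[[S]]]] ⇒ [[[[[S]]]]] ⇒ [[[[[[S]]]]]] ⇒ [[[[[[[S]]]]]]] ⇒ [[[[[[[[S]]]]]]]] ⇒ [[[[[[[[[]]]]]]]]]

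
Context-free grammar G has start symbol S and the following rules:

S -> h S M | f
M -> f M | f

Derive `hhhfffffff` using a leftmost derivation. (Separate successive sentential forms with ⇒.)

S ⇒ hSM ⇒ hhSMM ⇒ hhhSMMM ⇒ hhhfMMM ⇒ hhhffMMM ⇒ hhhfffMM ⇒ hhhffffMM ⇒ hhhfffffMM ⇒ hhhffffffM ⇒ hhhfffffff

S ⇒ hSM   [S -> h S M]
hSM ⇒ hhSMM   [S -> h S M]
hhSMM ⇒ hhhSMMM   [S -> h S M]
hhhSMMM ⇒ hhhfMMM   [S -> f]
hhhfMMM ⇒ hhhffMMM   [M -> f M]
hhhffMMM ⇒ hhhfffMM   [M -> f]
hhhfffMM ⇒ hhhffffMM   [M -> f M]
hhhffffMM ⇒ hhhfffffMM   [M -> f M]
hhhfffffMM ⇒ hhhffffffM   [M -> f]
hhhffffffM ⇒ hhhfffffff   [M -> f]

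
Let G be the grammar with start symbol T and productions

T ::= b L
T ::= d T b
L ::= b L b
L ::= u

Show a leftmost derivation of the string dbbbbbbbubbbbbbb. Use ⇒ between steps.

T ⇒ dTb ⇒ dbLb ⇒ dbbLbb ⇒ dbbbLbbb ⇒ dbbbbLbbbb ⇒ dbbbbbLbbbbb ⇒ dbbbbbbLbbbbbb ⇒ dbbbbbbbLbbbbbbb ⇒ dbbbbbbbubbbbbbb

T ⇒ dTb   [T ::= d T b]
dTb ⇒ dbLb   [T ::= b L]
dbLb ⇒ dbbLbb   [L ::= b L b]
dbbLbb ⇒ dbbbLbbb   [L ::= b L b]
dbbbLbbb ⇒ dbbbbLbbbb   [L ::= b L b]
dbbbbLbbbb ⇒ dbbbbbLbbbbb   [L ::= b L b]
dbbbbbLbbbbb ⇒ dbbbbbbLbbbbbb   [L ::= b L b]
dbbbbbbLbbbbbb ⇒ dbbbbbbbLbbbbbbb   [L ::= b L b]
dbbbbbbbLbbbbbbb ⇒ dbbbbbbbubbbbbbb   [L ::= u]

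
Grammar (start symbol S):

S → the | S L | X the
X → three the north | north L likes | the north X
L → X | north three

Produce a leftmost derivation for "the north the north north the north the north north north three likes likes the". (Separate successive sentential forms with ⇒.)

S ⇒ X the ⇒ the north X the ⇒ the north the north X the ⇒ the north the north north L likes the ⇒ the north the north north X likes the ⇒ the north the north north the north X likes the ⇒ the north the north north the north the north X likes the ⇒ the north the north north the north the north north L likes likes the ⇒ the north the north north the north the north north north three likes likes the

S ⇒ X the   [S → X the]
X the ⇒ the north X the   [X → the north X]
the north X the ⇒ the north the north X the   [X → the north X]
the north the north X the ⇒ the north the north north L likes the   [X → north L likes]
the north the north north L likes the ⇒ the north the north north X likes the   [L → X]
the north the north north X likes the ⇒ the north the north north the north X likes the   [X → the north X]
the north the north north the north X likes the ⇒ the north the north north the north the north X likes the   [X → the north X]
the north the north north the north the north X likes the ⇒ the north the north north the north the north north L likes likes the   [X → north L likes]
the north the north north the north the north north L likes likes the ⇒ the north the north north the north the north north north three likes likes the   [L → north three]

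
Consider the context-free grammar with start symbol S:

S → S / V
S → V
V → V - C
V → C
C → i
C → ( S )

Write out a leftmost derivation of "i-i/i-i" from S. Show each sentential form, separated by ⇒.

S ⇒ S/V   [S → S / V]
S/V ⇒ V/V   [S → V]
V/V ⇒ V-C/V   [V → V - C]
V-C/V ⇒ C-C/V   [V → C]
C-C/V ⇒ i-C/V   [C → i]
i-C/V ⇒ i-i/V   [C → i]
i-i/V ⇒ i-i/V-C   [V → V - C]
i-i/V-C ⇒ i-i/C-C   [V → C]
i-i/C-C ⇒ i-i/i-C   [C → i]
i-i/i-C ⇒ i-i/i-i   [C → i]

S ⇒ S/V ⇒ V/V ⇒ V-C/V ⇒ C-C/V ⇒ i-C/V ⇒ i-i/V ⇒ i-i/V-C ⇒ i-i/C-C ⇒ i-i/i-C ⇒ i-i/i-i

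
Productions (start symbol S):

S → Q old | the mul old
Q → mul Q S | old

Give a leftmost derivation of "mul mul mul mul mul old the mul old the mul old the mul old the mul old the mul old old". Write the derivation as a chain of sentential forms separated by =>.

S => Q old => mul Q S old => mul mul Q S S old => mul mul mul Q S S S old => mul mul mul mul Q S S S S old => mul mul mul mul mul Q S S S S S old => mul mul mul mul mul old S S S S S old => mul mul mul mul mul old the mul old S S S S old => mul mul mul mul mul old the mul old the mul old S S S old => mul mul mul mul mul old the mul old the mul old the mul old S S old => mul mul mul mul mul old the mul old the mul old the mul old the mul old S old => mul mul mul mul mul old the mul old the mul old the mul old the mul old the mul old old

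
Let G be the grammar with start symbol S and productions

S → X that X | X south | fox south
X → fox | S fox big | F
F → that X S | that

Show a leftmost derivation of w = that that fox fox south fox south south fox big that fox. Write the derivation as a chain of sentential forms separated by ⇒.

S ⇒ X that X   [S → X that X]
X that X ⇒ S fox big that X   [X → S fox big]
S fox big that X ⇒ X south fox big that X   [S → X south]
X south fox big that X ⇒ F south fox big that X   [X → F]
F south fox big that X ⇒ that X S south fox big that X   [F → that X S]
that X S south fox big that X ⇒ that F S south fox big that X   [X → F]
that F S south fox big that X ⇒ that that X S S south fox big that X   [F → that X S]
that that X S S south fox big that X ⇒ that that fox S S south fox big that X   [X → fox]
that that fox S S south fox big that X ⇒ that that fox X south S south fox big that X   [S → X south]
that that fox X south S south fox big that X ⇒ that that fox fox south S south fox big that X   [X → fox]
that that fox fox south S south fox big that X ⇒ that that fox fox south fox south south fox big that X   [S → fox south]
that that fox fox south fox south south fox big that X ⇒ that that fox fox south fox south south fox big that fox   [X → fox]

S ⇒ X that X ⇒ S fox big that X ⇒ X south fox big that X ⇒ F south fox big that X ⇒ that X S south fox big that X ⇒ that F S south fox big that X ⇒ that that X S S south fox big that X ⇒ that that fox S S south fox big that X ⇒ that that fox X south S south fox big that X ⇒ that that fox fox south S south fox big that X ⇒ that that fox fox south fox south south fox big that X ⇒ that that fox fox south fox south south fox big that fox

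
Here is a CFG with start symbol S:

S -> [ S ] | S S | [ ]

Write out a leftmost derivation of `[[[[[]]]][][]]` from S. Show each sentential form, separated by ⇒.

S⇒[S]⇒[SS]⇒[[S]S]⇒[[[S]]S]⇒[[[[S]]]S]⇒[[[[[]]]]S]⇒[[[[[]]]]SS]⇒[[[[[]]]][]S]⇒[[[[[]]]][][]]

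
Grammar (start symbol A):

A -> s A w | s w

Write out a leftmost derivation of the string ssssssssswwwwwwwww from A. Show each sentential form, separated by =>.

A => sAw => ssAww => sssAwww => ssssAwwww => sssssAwwwww => ssssssAwwwwww => sssssssAwwwwwww => ssssssssAwwwwwwww => ssssssssswwwwwwwww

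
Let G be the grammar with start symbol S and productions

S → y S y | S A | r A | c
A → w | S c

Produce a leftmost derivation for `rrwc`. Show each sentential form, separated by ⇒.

S ⇒ rA   [S → r A]
rA ⇒ rSc   [A → S c]
rSc ⇒ rrAc   [S → r A]
rrAc ⇒ rrwc   [A → w]

S ⇒ rA ⇒ rSc ⇒ rrAc ⇒ rrwc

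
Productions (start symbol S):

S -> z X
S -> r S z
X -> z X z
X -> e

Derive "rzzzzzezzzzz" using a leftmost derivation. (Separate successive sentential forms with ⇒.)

S ⇒ rSz ⇒ rzXz ⇒ rzzXzz ⇒ rzzzXzzz ⇒ rzzzzXzzzz ⇒ rzzzzzXzzzzz ⇒ rzzzzzezzzzz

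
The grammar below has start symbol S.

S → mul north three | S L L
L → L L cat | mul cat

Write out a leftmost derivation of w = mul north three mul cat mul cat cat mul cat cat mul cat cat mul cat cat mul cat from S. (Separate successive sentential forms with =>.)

S => S L L => mul north three L L => mul north three L L cat L => mul north three L L cat L cat L => mul north three L L cat L cat L cat L => mul north three L L cat L cat L cat L cat L => mul north three mul cat L cat L cat L cat L cat L => mul north three mul cat mul cat cat L cat L cat L cat L => mul north three mul cat mul cat cat mul cat cat L cat L cat L => mul north three mul cat mul cat cat mul cat cat mul cat cat L cat L => mul north three mul cat mul cat cat mul cat cat mul cat cat mul cat cat L => mul north three mul cat mul cat cat mul cat cat mul cat cat mul cat cat mul cat

S => S L L   [S → S L L]
S L L => mul north three L L   [S → mul north three]
mul north three L L => mul north three L L cat L   [L → L L cat]
mul north three L L cat L => mul north three L L cat L cat L   [L → L L cat]
mul north three L L cat L cat L => mul north three L L cat L cat L cat L   [L → L L cat]
mul north three L L cat L cat L cat L => mul north three L L cat L cat L cat L cat L   [L → L L cat]
mul north three L L cat L cat L cat L cat L => mul north three mul cat L cat L cat L cat L cat L   [L → mul cat]
mul north three mul cat L cat L cat L cat L cat L => mul north three mul cat mul cat cat L cat L cat L cat L   [L → mul cat]
mul north three mul cat mul cat cat L cat L cat L cat L => mul north three mul cat mul cat cat mul cat cat L cat L cat L   [L → mul cat]
mul north three mul cat mul cat cat mul cat cat L cat L cat L => mul north three mul cat mul cat cat mul cat cat mul cat cat L cat L   [L → mul cat]
mul north three mul cat mul cat cat mul cat cat mul cat cat L cat L => mul north three mul cat mul cat cat mul cat cat mul cat cat mul cat cat L   [L → mul cat]
mul north three mul cat mul cat cat mul cat cat mul cat cat mul cat cat L => mul north three mul cat mul cat cat mul cat cat mul cat cat mul cat cat mul cat   [L → mul cat]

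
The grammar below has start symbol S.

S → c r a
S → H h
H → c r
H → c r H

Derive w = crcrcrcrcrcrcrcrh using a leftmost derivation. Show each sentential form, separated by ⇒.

S⇒Hh⇒crHh⇒crcrHh⇒crcrcrHh⇒crcrcrcrHh⇒crcrcrcrcrHh⇒crcrcrcrcrcrHh⇒crcrcrcrcrcrcrHh⇒crcrcrcrcrcrcrcrh

S ⇒ Hh   [S → H h]
Hh ⇒ crHh   [H → c r H]
crHh ⇒ crcrHh   [H → c r H]
crcrHh ⇒ crcrcrHh   [H → c r H]
crcrcrHh ⇒ crcrcrcrHh   [H → c r H]
crcrcrcrHh ⇒ crcrcrcrcrHh   [H → c r H]
crcrcrcrcrHh ⇒ crcrcrcrcrcrHh   [H → c r H]
crcrcrcrcrcrHh ⇒ crcrcrcrcrcrcrHh   [H → c r H]
crcrcrcrcrcrcrHh ⇒ crcrcrcrcrcrcrcrh   [H → c r]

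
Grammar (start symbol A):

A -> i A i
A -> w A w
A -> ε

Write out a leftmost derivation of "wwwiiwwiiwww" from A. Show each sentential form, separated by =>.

A => wAw => wwAww => wwwAwww => wwwiAiwww => wwwiiAiiwww => wwwiiwAwiiwww => wwwiiwwiiwww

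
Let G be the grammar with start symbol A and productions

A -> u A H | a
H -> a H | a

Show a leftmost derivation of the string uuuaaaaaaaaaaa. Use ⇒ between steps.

A ⇒ uAH ⇒ uuAHH ⇒ uuuAHHH ⇒ uuuaHHH ⇒ uuuaaHHH ⇒ uuuaaaHHH ⇒ uuuaaaaHHH ⇒ uuuaaaaaHH ⇒ uuuaaaaaaHH ⇒ uuuaaaaaaaHH ⇒ uuuaaaaaaaaHH ⇒ uuuaaaaaaaaaH ⇒ uuuaaaaaaaaaaH ⇒ uuuaaaaaaaaaaa

A ⇒ uAH   [A -> u A H]
uAH ⇒ uuAHH   [A -> u A H]
uuAHH ⇒ uuuAHHH   [A -> u A H]
uuuAHHH ⇒ uuuaHHH   [A -> a]
uuuaHHH ⇒ uuuaaHHH   [H -> a H]
uuuaaHHH ⇒ uuuaaaHHH   [H -> a H]
uuuaaaHHH ⇒ uuuaaaaHHH   [H -> a H]
uuuaaaaHHH ⇒ uuuaaaaaHH   [H -> a]
uuuaaaaaHH ⇒ uuuaaaaaaHH   [H -> a H]
uuuaaaaaaHH ⇒ uuuaaaaaaaHH   [H -> a H]
uuuaaaaaaaHH ⇒ uuuaaaaaaaaHH   [H -> a H]
uuuaaaaaaaaHH ⇒ uuuaaaaaaaaaH   [H -> a]
uuuaaaaaaaaaH ⇒ uuuaaaaaaaaaaH   [H -> a H]
uuuaaaaaaaaaaH ⇒ uuuaaaaaaaaaaa   [H -> a]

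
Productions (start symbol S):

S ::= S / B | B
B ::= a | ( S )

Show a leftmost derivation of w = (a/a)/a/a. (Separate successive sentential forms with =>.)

S=>S/B=>S/B/B=>B/B/B=>(S)/B/B=>(S/B)/B/B=>(B/B)/B/B=>(a/B)/B/B=>(a/a)/B/B=>(a/a)/a/B=>(a/a)/a/a

S => S/B   [S ::= S / B]
S/B => S/B/B   [S ::= S / B]
S/B/B => B/B/B   [S ::= B]
B/B/B => (S)/B/B   [B ::= ( S )]
(S)/B/B => (S/B)/B/B   [S ::= S / B]
(S/B)/B/B => (B/B)/B/B   [S ::= B]
(B/B)/B/B => (a/B)/B/B   [B ::= a]
(a/B)/B/B => (a/a)/B/B   [B ::= a]
(a/a)/B/B => (a/a)/a/B   [B ::= a]
(a/a)/a/B => (a/a)/a/a   [B ::= a]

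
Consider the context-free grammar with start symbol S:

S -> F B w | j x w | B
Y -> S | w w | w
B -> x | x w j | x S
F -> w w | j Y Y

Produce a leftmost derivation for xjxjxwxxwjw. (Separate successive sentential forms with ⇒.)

S ⇒ B   [S -> B]
B ⇒ xS   [B -> x S]
xS ⇒ xFBw   [S -> F B w]
xFBw ⇒ xjYYBw   [F -> j Y Y]
xjYYBw ⇒ xjSYBw   [Y -> S]
xjSYBw ⇒ xjBYBw   [S -> B]
xjBYBw ⇒ xjxSYBw   [B -> x S]
xjxSYBw ⇒ xjxjxwYBw   [S -> j x w]
xjxjxwYBw ⇒ xjxjxwSBw   [Y -> S]
xjxjxwSBw ⇒ xjxjxwBBw   [S -> B]
xjxjxwBBw ⇒ xjxjxwxBw   [B -> x]
xjxjxwxBw ⇒ xjxjxwxxwjw   [B -> x w j]

S ⇒ B ⇒ xS ⇒ xFBw ⇒ xjYYBw ⇒ xjSYBw ⇒ xjBYBw ⇒ xjxSYBw ⇒ xjxjxwYBw ⇒ xjxjxwSBw ⇒ xjxjxwBBw ⇒ xjxjxwxBw ⇒ xjxjxwxxwjw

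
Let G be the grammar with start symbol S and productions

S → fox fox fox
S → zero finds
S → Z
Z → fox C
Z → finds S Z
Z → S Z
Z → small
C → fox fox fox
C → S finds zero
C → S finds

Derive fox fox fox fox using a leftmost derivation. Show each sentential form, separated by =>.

S => Z => fox C => fox fox fox fox

S => Z   [S → Z]
Z => fox C   [Z → fox C]
fox C => fox fox fox fox   [C → fox fox fox]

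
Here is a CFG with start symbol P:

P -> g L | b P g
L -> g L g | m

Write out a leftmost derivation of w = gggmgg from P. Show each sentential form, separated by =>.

P => gL   [P -> g L]
gL => ggLg   [L -> g L g]
ggLg => gggLgg   [L -> g L g]
gggLgg => gggmgg   [L -> m]

P => gL => ggLg => gggLgg => gggmgg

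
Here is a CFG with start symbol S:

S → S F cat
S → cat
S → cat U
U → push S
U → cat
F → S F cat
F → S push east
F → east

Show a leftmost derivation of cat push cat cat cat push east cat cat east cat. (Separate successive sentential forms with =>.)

S => cat U => cat push S => cat push S F cat => cat push S F cat F cat => cat push cat F cat F cat => cat push cat S F cat cat F cat => cat push cat cat F cat cat F cat => cat push cat cat S push east cat cat F cat => cat push cat cat cat push east cat cat F cat => cat push cat cat cat push east cat cat east cat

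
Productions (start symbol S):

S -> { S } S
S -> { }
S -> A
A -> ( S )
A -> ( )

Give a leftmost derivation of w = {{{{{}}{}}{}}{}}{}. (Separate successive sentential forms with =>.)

S=>{S}S=>{{S}S}S=>{{{S}S}S}S=>{{{{S}S}S}S}S=>{{{{{}}S}S}S}S=>{{{{{}}{}}S}S}S=>{{{{{}}{}}{}}S}S=>{{{{{}}{}}{}}{}}S=>{{{{{}}{}}{}}{}}{}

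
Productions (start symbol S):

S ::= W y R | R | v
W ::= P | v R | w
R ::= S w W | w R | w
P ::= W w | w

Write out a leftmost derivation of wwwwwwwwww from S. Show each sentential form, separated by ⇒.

S⇒R⇒wR⇒wSwW⇒wRwW⇒wSwWwW⇒wRwWwW⇒wwRwWwW⇒wwSwWwWwW⇒wwRwWwWwW⇒wwwRwWwWwW⇒wwwwwWwWwW⇒wwwwwwwWwW⇒wwwwwwwwwW⇒wwwwwwwwww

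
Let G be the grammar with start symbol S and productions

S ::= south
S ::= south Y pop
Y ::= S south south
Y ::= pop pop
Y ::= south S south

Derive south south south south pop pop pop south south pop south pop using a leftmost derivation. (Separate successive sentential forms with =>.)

S => south Y pop   [S ::= south Y pop]
south Y pop => south south S south pop   [Y ::= south S south]
south south S south pop => south south south Y pop south pop   [S ::= south Y pop]
south south south Y pop south pop => south south south S south south pop south pop   [Y ::= S south south]
south south south S south south pop south pop => south south south south Y pop south south pop south pop   [S ::= south Y pop]
south south south south Y pop south south pop south pop => south south south south pop pop pop south south pop south pop   [Y ::= pop pop]

S => south Y pop => south south S south pop => south south south Y pop south pop => south south south S south south pop south pop => south south south south Y pop south south pop south pop => south south south south pop pop pop south south pop south pop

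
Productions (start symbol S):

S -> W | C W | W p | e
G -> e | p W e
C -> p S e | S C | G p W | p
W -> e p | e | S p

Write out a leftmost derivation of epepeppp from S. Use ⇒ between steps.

S ⇒ CW ⇒ GpWW ⇒ epWW ⇒ epSpW ⇒ epWpW ⇒ epepW ⇒ epepSp ⇒ epepWpp ⇒ epepSppp ⇒ epepeppp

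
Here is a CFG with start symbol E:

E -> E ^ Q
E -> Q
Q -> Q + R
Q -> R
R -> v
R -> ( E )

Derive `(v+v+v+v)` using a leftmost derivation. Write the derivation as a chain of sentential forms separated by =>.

E => Q => R => (E) => (Q) => (Q+R) => (Q+R+R) => (Q+R+R+R) => (R+R+R+R) => (v+R+R+R) => (v+v+R+R) => (v+v+v+R) => (v+v+v+v)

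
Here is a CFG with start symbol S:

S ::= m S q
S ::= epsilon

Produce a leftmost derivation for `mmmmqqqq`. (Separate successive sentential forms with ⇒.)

S ⇒ mSq   [S ::= m S q]
mSq ⇒ mmSqq   [S ::= m S q]
mmSqq ⇒ mmmSqqq   [S ::= m S q]
mmmSqqq ⇒ mmmmSqqqq   [S ::= m S q]
mmmmSqqqq ⇒ mmmmqqqq   [S ::= epsilon]

S ⇒ mSq ⇒ mmSqq ⇒ mmmSqqq ⇒ mmmmSqqqq ⇒ mmmmqqqq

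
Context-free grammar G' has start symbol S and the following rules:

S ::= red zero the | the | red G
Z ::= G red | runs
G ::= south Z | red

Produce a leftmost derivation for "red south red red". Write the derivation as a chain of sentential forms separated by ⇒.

S ⇒ red G ⇒ red south Z ⇒ red south G red ⇒ red south red red

S ⇒ red G   [S ::= red G]
red G ⇒ red south Z   [G ::= south Z]
red south Z ⇒ red south G red   [Z ::= G red]
red south G red ⇒ red south red red   [G ::= red]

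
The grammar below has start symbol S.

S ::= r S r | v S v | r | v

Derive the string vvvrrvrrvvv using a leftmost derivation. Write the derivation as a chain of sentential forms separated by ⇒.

S⇒vSv⇒vvSvv⇒vvvSvvv⇒vvvrSrvvv⇒vvvrrSrrvvv⇒vvvrrvrrvvv

S ⇒ vSv   [S ::= v S v]
vSv ⇒ vvSvv   [S ::= v S v]
vvSvv ⇒ vvvSvvv   [S ::= v S v]
vvvSvvv ⇒ vvvrSrvvv   [S ::= r S r]
vvvrSrvvv ⇒ vvvrrSrrvvv   [S ::= r S r]
vvvrrSrrvvv ⇒ vvvrrvrrvvv   [S ::= v]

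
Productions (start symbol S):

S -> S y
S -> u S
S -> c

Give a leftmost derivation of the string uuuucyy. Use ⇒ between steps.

S ⇒ uS ⇒ uuS ⇒ uuuS ⇒ uuuuS ⇒ uuuuSy ⇒ uuuuSyy ⇒ uuuucyy

S ⇒ uS   [S -> u S]
uS ⇒ uuS   [S -> u S]
uuS ⇒ uuuS   [S -> u S]
uuuS ⇒ uuuuS   [S -> u S]
uuuuS ⇒ uuuuSy   [S -> S y]
uuuuSy ⇒ uuuuSyy   [S -> S y]
uuuuSyy ⇒ uuuucyy   [S -> c]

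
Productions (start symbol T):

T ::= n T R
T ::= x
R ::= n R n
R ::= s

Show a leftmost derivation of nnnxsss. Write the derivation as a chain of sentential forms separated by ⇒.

T ⇒ nTR   [T ::= n T R]
nTR ⇒ nnTRR   [T ::= n T R]
nnTRR ⇒ nnnTRRR   [T ::= n T R]
nnnTRRR ⇒ nnnxRRR   [T ::= x]
nnnxRRR ⇒ nnnxsRR   [R ::= s]
nnnxsRR ⇒ nnnxssR   [R ::= s]
nnnxssR ⇒ nnnxsss   [R ::= s]

T ⇒ nTR ⇒ nnTRR ⇒ nnnTRRR ⇒ nnnxRRR ⇒ nnnxsRR ⇒ nnnxssR ⇒ nnnxsss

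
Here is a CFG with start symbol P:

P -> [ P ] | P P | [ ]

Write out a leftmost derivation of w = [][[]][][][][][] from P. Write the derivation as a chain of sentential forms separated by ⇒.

P ⇒ PP   [P -> P P]
PP ⇒ PPP   [P -> P P]
PPP ⇒ []PP   [P -> [ ]]
[]PP ⇒ []PPP   [P -> P P]
[]PPP ⇒ []PPPP   [P -> P P]
[]PPPP ⇒ []PPPPP   [P -> P P]
[]PPPPP ⇒ []PPPPPP   [P -> P P]
[]PPPPPP ⇒ [][P]PPPPP   [P -> [ P ]]
[][P]PPPPP ⇒ [][[]]PPPPP   [P -> [ ]]
[][[]]PPPPP ⇒ [][[]][]PPPP   [P -> [ ]]
[][[]][]PPPP ⇒ [][[]][][]PPP   [P -> [ ]]
[][[]][][]PPP ⇒ [][[]][][][]PP   [P -> [ ]]
[][[]][][][]PP ⇒ [][[]][][][][]P   [P -> [ ]]
[][[]][][][][]P ⇒ [][[]][][][][][]   [P -> [ ]]

P ⇒ PP ⇒ PPP ⇒ []PP ⇒ []PPP ⇒ []PPPP ⇒ []PPPPP ⇒ []PPPPPP ⇒ [][P]PPPPP ⇒ [][[]]PPPPP ⇒ [][[]][]PPPP ⇒ [][[]][][]PPP ⇒ [][[]][][][]PP ⇒ [][[]][][][][]P ⇒ [][[]][][][][][]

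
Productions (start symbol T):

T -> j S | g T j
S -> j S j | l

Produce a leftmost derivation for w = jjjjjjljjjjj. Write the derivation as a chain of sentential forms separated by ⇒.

T ⇒ jS   [T -> j S]
jS ⇒ jjSj   [S -> j S j]
jjSj ⇒ jjjSjj   [S -> j S j]
jjjSjj ⇒ jjjjSjjj   [S -> j S j]
jjjjSjjj ⇒ jjjjjSjjjj   [S -> j S j]
jjjjjSjjjj ⇒ jjjjjjSjjjjj   [S -> j S j]
jjjjjjSjjjjj ⇒ jjjjjjljjjjj   [S -> l]

T ⇒ jS ⇒ jjSj ⇒ jjjSjj ⇒ jjjjSjjj ⇒ jjjjjSjjjj ⇒ jjjjjjSjjjjj ⇒ jjjjjjljjjjj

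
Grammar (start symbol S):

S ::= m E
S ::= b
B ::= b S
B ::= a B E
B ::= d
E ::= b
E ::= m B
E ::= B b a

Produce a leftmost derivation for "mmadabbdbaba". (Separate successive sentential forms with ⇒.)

S ⇒ mE ⇒ mmB ⇒ mmaBE ⇒ mmadE ⇒ mmadBba ⇒ mmadaBEba ⇒ mmadabSEba ⇒ mmadabbEba ⇒ mmadabbBbaba ⇒ mmadabbdbaba

S ⇒ mE   [S ::= m E]
mE ⇒ mmB   [E ::= m B]
mmB ⇒ mmaBE   [B ::= a B E]
mmaBE ⇒ mmadE   [B ::= d]
mmadE ⇒ mmadBba   [E ::= B b a]
mmadBba ⇒ mmadaBEba   [B ::= a B E]
mmadaBEba ⇒ mmadabSEba   [B ::= b S]
mmadabSEba ⇒ mmadabbEba   [S ::= b]
mmadabbEba ⇒ mmadabbBbaba   [E ::= B b a]
mmadabbBbaba ⇒ mmadabbdbaba   [B ::= d]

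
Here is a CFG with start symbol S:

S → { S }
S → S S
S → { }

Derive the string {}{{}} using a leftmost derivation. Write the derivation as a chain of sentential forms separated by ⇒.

S ⇒ SS ⇒ {}S ⇒ {}{S} ⇒ {}{{}}

S ⇒ SS   [S → S S]
SS ⇒ {}S   [S → { }]
{}S ⇒ {}{S}   [S → { S }]
{}{S} ⇒ {}{{}}   [S → { }]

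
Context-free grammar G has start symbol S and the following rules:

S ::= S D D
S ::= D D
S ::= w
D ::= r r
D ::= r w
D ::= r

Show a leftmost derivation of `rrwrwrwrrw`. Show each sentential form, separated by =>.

S=>SDD=>SDDDD=>DDDDDD=>rDDDDD=>rrwDDDD=>rrwrwDDD=>rrwrwrwDD=>rrwrwrwrD=>rrwrwrwrrw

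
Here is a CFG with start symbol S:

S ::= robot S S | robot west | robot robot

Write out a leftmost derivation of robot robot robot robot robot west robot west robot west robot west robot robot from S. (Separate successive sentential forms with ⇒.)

S ⇒ robot S S   [S ::= robot S S]
robot S S ⇒ robot robot S S S   [S ::= robot S S]
robot robot S S S ⇒ robot robot robot S S S S   [S ::= robot S S]
robot robot robot S S S S ⇒ robot robot robot robot S S S S S   [S ::= robot S S]
robot robot robot robot S S S S S ⇒ robot robot robot robot robot west S S S S   [S ::= robot west]
robot robot robot robot robot west S S S S ⇒ robot robot robot robot robot west robot west S S S   [S ::= robot west]
robot robot robot robot robot west robot west S S S ⇒ robot robot robot robot robot west robot west robot west S S   [S ::= robot west]
robot robot robot robot robot west robot west robot west S S ⇒ robot robot robot robot robot west robot west robot west robot west S   [S ::= robot west]
robot robot robot robot robot west robot west robot west robot west S ⇒ robot robot robot robot robot west robot west robot west robot west robot robot   [S ::= robot robot]

S ⇒ robot S S ⇒ robot robot S S S ⇒ robot robot robot S S S S ⇒ robot robot robot robot S S S S S ⇒ robot robot robot robot robot west S S S S ⇒ robot robot robot robot robot west robot west S S S ⇒ robot robot robot robot robot west robot west robot west S S ⇒ robot robot robot robot robot west robot west robot west robot west S ⇒ robot robot robot robot robot west robot west robot west robot west robot robot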